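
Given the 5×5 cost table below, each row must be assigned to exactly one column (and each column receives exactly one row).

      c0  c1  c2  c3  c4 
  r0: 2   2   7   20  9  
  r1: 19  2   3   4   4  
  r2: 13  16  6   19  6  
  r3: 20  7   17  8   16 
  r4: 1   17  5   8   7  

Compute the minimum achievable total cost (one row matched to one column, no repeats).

optimal assignment: row0→col1 (cost 2), row1→col2 (cost 3), row2→col4 (cost 6), row3→col3 (cost 8), row4→col0 (cost 1)
total = 2 + 3 + 6 + 8 + 1 = 20

Minimum assignment cost: 20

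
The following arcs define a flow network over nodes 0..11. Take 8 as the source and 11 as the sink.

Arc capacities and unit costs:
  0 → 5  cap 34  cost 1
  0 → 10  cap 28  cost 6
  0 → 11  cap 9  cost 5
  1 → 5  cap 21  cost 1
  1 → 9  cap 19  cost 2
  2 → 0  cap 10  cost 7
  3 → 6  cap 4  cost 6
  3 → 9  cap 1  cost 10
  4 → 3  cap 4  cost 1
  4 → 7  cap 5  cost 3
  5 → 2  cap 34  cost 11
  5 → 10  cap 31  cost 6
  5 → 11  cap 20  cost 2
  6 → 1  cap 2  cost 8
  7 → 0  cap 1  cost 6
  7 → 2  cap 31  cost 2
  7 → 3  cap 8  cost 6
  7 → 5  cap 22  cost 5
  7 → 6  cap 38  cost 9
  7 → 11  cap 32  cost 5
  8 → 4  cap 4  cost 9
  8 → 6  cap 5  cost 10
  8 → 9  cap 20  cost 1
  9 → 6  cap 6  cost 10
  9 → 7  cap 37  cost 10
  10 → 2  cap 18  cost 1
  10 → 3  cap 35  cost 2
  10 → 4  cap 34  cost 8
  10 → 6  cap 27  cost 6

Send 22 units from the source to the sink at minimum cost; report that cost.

Minimum cost for 22 units: 354

shortest-cost path #1: 8→9→7→11 push 20 @ unit cost 16 (adds 320)
shortest-cost path #2: 8→4→7→11 push 2 @ unit cost 17 (adds 34)
total cost = 354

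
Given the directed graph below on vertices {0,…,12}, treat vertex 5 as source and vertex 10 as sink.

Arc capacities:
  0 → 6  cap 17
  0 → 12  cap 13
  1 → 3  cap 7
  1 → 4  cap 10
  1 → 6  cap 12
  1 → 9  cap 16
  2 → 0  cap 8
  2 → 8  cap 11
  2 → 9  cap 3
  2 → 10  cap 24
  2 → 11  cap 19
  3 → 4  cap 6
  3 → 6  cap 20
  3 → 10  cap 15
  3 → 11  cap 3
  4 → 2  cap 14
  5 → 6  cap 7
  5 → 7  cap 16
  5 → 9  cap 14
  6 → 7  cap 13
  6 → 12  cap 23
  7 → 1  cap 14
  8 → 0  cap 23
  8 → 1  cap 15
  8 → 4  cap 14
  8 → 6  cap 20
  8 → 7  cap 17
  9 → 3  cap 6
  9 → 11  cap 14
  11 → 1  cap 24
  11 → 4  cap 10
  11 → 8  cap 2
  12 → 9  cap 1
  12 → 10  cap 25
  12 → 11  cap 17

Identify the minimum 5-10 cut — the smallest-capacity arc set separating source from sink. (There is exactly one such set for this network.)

Min-cut arcs: {(5,6), (5,9), (7,1)} (total capacity 35)

augment #1: 5→6→12→10 push 7
augment #2: 5→9→3→10 push 6
augment #3: 5→7→1→3→10 push 7
augment #4: 5→7→1→4→2→10 push 7
augment #5: 5→9→11→4→2→10 push 7
augment #6: 5→9→11→1→6→12→10 push 1
max flow = 35; residual-reachable set from 5 gives S-side
cut edges (S→T): {(5,6), (5,9), (7,1)} total cap 35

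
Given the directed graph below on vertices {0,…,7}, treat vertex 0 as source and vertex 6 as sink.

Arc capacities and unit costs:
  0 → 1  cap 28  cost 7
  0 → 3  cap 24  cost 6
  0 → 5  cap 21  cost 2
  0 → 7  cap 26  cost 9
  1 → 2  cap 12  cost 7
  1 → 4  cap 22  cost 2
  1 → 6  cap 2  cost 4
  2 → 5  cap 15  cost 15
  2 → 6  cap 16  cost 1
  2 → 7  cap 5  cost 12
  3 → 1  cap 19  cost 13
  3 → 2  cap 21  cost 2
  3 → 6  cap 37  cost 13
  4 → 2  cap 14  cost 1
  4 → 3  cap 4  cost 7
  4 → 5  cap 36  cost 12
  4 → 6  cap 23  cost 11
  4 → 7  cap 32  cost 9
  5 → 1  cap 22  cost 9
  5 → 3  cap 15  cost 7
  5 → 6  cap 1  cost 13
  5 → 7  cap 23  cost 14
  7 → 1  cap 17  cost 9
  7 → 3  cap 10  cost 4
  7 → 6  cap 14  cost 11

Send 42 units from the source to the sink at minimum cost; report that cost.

Minimum cost for 42 units: 633

shortest-cost path #1: 0→3→2→6 push 16 @ unit cost 9 (adds 144)
shortest-cost path #2: 0→1→6 push 2 @ unit cost 11 (adds 22)
shortest-cost path #3: 0→5→6 push 1 @ unit cost 15 (adds 15)
shortest-cost path #4: 0→3→6 push 8 @ unit cost 19 (adds 152)
shortest-cost path #5: 0→1→4→6 push 15 @ unit cost 20 (adds 300)
total cost = 633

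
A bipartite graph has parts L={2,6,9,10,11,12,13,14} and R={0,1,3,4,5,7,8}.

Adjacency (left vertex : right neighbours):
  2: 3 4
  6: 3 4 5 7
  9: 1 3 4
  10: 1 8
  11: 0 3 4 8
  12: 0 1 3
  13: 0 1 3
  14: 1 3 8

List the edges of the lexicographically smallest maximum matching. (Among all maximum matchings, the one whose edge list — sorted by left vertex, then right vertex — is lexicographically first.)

Lex-smallest maximum matching: {(2,3), (6,5), (9,1), (10,8), (11,4), (12,0)}

|M| = 6 (so the lex-smallest maximum matching has 6 edges)
process left vertices in ascending order; for each, take the smallest-labelled available neighbour that still permits 6 edges overall, or leave it unmatched if none does
lex-smallest matching: {2-3, 6-5, 9-1, 10-8, 11-4, 12-0}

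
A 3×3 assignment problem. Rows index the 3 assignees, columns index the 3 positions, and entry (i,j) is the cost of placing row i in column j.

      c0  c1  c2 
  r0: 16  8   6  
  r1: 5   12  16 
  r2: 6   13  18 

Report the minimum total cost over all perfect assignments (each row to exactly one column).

one of 2 optimal assignments: row0→col2 (cost 6), row1→col0 (cost 5), row2→col1 (cost 13)
total = 6 + 5 + 13 = 24

Minimum assignment cost: 24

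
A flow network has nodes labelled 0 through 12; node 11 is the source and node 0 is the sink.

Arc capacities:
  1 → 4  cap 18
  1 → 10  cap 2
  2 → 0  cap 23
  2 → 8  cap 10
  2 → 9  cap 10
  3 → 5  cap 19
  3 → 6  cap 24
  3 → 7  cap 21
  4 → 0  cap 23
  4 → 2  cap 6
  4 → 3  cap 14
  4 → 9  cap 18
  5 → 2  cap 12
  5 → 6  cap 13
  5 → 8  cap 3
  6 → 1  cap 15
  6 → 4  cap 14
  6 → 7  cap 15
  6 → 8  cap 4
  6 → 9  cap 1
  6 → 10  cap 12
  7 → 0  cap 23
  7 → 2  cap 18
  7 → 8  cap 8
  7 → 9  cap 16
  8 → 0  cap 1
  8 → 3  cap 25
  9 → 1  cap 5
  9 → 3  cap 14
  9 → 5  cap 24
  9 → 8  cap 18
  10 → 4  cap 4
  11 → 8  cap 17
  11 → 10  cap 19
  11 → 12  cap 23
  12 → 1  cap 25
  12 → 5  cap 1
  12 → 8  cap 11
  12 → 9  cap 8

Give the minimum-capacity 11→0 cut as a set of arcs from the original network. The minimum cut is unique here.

augment #1: 11→8→0 push 1
augment #2: 11→10→4→0 push 4
augment #3: 11→8→3→7→0 push 16
augment #4: 11→12→1→4→0 push 18
augment #5: 11→12→5→2→0 push 1
augment #6: 11→12→8→3→7→0 push 4
max flow = 44; residual-reachable set from 11 gives S-side
cut edges (S→T): {(10,4), (11,8), (11,12)} total cap 44

Min-cut arcs: {(10,4), (11,8), (11,12)} (total capacity 44)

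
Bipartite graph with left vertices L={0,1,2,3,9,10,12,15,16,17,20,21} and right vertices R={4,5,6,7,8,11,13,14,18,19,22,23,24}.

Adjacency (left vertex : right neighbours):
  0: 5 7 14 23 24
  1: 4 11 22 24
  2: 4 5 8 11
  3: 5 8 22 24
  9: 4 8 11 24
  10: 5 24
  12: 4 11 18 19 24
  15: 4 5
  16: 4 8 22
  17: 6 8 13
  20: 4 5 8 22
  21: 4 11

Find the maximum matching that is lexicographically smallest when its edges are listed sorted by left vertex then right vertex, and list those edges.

|M| = 9 (so the lex-smallest maximum matching has 9 edges)
process left vertices in ascending order; for each, take the smallest-labelled available neighbour that still permits 9 edges overall, or leave it unmatched if none does
lex-smallest matching: {0-7, 1-4, 2-5, 3-8, 9-11, 10-24, 12-18, 16-22, 17-6}

Lex-smallest maximum matching: {(0,7), (1,4), (2,5), (3,8), (9,11), (10,24), (12,18), (16,22), (17,6)}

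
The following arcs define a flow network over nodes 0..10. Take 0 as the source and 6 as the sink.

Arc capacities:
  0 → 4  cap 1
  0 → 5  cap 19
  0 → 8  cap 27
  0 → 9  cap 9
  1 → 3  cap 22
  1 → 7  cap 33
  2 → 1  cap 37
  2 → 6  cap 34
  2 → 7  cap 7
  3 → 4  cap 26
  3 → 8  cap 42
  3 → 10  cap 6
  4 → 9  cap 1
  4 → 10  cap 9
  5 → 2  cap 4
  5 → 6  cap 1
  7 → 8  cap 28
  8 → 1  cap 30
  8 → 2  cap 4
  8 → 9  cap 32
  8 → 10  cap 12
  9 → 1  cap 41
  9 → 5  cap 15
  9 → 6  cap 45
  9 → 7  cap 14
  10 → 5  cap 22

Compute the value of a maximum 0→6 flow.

augment #1: 0→5→6 bottleneck 1, total now 1
augment #2: 0→9→6 bottleneck 9, total now 10
augment #3: 0→4→9→6 bottleneck 1, total now 11
augment #4: 0→5→2→6 bottleneck 4, total now 15
augment #5: 0→8→2→6 bottleneck 4, total now 19
augment #6: 0→8→9→6 bottleneck 23, total now 42

Maximum flow value: 42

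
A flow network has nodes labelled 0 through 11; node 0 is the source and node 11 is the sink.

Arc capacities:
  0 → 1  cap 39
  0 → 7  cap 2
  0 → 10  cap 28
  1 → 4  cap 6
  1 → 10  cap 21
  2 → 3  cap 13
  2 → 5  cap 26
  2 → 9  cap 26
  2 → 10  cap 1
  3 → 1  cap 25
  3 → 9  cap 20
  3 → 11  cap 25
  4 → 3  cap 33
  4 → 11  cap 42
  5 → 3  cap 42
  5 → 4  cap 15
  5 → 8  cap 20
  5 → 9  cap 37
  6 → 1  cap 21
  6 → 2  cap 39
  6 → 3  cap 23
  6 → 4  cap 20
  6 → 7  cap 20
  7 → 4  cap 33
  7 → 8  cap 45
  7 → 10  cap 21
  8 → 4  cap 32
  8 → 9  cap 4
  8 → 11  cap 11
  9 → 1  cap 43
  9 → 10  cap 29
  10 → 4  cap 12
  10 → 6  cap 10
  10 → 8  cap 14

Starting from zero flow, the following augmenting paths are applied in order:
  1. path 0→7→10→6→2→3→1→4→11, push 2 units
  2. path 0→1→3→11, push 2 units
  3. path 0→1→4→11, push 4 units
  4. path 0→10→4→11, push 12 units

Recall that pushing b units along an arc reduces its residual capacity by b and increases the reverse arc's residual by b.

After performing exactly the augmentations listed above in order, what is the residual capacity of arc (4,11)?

after path 1 (0→7→10→6→2→3→1→4→11, push 2): res(4,11)=40
after path 2 (0→1→3→11, push 2): res(4,11)=40
after path 3 (0→1→4→11, push 4): res(4,11)=36
after path 4 (0→10→4→11, push 12): res(4,11)=24

Residual capacity of (4,11): 24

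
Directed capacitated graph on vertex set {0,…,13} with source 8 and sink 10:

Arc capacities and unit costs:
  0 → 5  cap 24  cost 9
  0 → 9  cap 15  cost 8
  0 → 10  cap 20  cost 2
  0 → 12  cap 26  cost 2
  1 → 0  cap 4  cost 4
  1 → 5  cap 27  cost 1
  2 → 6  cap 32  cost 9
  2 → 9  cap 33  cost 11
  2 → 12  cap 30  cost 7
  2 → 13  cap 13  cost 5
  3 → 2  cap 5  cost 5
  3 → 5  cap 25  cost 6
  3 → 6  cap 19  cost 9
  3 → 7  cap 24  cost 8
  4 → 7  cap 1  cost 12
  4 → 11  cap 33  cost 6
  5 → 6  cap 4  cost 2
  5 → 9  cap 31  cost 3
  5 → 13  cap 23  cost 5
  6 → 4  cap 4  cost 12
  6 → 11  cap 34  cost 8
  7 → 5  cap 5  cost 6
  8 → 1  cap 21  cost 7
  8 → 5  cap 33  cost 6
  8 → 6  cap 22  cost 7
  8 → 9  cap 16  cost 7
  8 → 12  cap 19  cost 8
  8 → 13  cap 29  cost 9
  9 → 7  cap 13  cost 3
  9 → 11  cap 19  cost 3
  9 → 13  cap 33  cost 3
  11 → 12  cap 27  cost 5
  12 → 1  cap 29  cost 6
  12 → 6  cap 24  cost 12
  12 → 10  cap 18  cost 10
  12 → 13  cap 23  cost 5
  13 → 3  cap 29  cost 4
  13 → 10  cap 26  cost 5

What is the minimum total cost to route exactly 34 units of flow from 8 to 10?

shortest-cost path #1: 8→1→0→10 push 4 @ unit cost 13 (adds 52)
shortest-cost path #2: 8→13→10 push 26 @ unit cost 14 (adds 364)
shortest-cost path #3: 8→12→10 push 4 @ unit cost 18 (adds 72)
total cost = 488

Minimum cost for 34 units: 488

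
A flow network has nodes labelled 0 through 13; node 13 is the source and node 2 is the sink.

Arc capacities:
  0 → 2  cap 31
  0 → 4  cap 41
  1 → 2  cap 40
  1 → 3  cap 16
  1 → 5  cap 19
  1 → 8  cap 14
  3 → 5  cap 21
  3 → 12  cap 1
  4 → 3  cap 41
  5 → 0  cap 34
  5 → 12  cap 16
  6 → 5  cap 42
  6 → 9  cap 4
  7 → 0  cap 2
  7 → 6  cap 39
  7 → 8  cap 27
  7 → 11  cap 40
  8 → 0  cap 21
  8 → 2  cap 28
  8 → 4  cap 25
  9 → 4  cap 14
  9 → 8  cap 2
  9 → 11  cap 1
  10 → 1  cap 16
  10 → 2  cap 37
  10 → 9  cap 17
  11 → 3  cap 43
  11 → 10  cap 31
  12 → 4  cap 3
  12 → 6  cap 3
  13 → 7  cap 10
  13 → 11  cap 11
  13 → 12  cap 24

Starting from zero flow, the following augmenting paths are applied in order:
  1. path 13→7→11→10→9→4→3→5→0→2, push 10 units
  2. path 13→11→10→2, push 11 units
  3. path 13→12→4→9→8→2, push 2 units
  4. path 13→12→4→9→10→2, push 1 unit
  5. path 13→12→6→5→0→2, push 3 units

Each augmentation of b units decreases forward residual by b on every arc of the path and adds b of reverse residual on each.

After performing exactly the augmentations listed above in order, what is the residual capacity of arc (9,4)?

after path 1 (13→7→11→10→9→4→3→5→0→2, push 10): res(9,4)=4
after path 2 (13→11→10→2, push 11): res(9,4)=4
after path 3 (13→12→4→9→8→2, push 2): res(9,4)=6
after path 4 (13→12→4→9→10→2, push 1): res(9,4)=7
after path 5 (13→12→6→5→0→2, push 3): res(9,4)=7

Residual capacity of (9,4): 7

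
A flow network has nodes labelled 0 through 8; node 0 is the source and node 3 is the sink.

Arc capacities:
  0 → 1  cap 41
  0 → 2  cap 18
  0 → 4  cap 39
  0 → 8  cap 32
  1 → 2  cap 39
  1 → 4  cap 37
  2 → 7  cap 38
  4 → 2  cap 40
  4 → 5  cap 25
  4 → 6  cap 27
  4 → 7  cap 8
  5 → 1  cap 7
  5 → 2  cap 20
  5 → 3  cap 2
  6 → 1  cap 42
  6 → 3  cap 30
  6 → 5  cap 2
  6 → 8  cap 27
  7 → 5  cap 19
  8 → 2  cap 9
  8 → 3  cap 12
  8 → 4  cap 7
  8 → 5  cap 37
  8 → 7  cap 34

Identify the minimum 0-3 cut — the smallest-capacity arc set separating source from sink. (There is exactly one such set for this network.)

augment #1: 0→8→3 push 12
augment #2: 0→4→5→3 push 2
augment #3: 0→4→6→3 push 27
max flow = 41; residual-reachable set from 0 gives S-side
cut edges (S→T): {(4,6), (5,3), (8,3)} total cap 41

Min-cut arcs: {(4,6), (5,3), (8,3)} (total capacity 41)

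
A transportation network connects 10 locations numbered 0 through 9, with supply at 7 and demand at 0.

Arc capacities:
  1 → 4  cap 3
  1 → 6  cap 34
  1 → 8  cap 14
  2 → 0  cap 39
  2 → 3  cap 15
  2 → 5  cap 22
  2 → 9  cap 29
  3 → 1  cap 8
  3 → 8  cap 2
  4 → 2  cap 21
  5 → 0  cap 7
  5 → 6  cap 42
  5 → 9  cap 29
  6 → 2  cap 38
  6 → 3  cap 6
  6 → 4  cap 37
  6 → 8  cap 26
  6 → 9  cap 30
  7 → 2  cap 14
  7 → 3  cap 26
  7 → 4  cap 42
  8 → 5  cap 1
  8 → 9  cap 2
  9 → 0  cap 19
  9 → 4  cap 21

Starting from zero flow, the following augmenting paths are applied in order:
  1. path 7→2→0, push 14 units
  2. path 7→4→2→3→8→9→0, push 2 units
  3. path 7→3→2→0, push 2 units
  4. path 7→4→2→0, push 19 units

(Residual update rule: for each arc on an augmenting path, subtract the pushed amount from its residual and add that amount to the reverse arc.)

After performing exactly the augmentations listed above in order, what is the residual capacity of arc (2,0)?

after path 1 (7→2→0, push 14): res(2,0)=25
after path 2 (7→4→2→3→8→9→0, push 2): res(2,0)=25
after path 3 (7→3→2→0, push 2): res(2,0)=23
after path 4 (7→4→2→0, push 19): res(2,0)=4

Residual capacity of (2,0): 4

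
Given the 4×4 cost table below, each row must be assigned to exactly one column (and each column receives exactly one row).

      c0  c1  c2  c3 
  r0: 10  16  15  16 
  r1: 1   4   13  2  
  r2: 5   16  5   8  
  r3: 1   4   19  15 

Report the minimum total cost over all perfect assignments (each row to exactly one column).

Minimum assignment cost: 21

optimal assignment: row0→col0 (cost 10), row1→col3 (cost 2), row2→col2 (cost 5), row3→col1 (cost 4)
total = 10 + 2 + 5 + 4 = 21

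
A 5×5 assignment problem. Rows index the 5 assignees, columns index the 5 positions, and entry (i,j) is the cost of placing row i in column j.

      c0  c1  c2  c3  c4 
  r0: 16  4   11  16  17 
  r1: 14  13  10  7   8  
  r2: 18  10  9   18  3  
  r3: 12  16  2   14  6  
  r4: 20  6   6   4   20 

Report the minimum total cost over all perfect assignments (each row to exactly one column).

optimal assignment: row0→col1 (cost 4), row1→col0 (cost 14), row2→col4 (cost 3), row3→col2 (cost 2), row4→col3 (cost 4)
total = 4 + 14 + 3 + 2 + 4 = 27

Minimum assignment cost: 27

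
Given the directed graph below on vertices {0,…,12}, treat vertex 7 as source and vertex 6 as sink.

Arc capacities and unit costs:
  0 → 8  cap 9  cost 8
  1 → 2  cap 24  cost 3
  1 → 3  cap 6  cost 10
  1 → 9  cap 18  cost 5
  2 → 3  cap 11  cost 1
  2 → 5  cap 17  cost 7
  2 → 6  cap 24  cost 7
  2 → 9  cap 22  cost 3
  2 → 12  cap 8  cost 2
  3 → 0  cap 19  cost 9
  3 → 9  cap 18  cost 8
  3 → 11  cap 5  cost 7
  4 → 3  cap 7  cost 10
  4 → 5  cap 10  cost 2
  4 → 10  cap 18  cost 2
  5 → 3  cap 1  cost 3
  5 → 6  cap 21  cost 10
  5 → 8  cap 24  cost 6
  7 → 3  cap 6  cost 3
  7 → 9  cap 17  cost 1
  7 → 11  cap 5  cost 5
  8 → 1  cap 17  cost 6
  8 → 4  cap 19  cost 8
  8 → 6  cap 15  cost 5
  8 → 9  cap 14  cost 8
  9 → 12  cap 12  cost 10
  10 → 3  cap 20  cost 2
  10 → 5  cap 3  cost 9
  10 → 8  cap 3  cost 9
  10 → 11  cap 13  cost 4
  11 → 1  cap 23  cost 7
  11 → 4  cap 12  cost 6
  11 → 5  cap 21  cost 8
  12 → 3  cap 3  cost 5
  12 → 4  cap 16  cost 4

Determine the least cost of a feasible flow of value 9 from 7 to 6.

Minimum cost for 9 units: 210

shortest-cost path #1: 7→11→1→2→6 push 5 @ unit cost 22 (adds 110)
shortest-cost path #2: 7→3→0→8→6 push 4 @ unit cost 25 (adds 100)
total cost = 210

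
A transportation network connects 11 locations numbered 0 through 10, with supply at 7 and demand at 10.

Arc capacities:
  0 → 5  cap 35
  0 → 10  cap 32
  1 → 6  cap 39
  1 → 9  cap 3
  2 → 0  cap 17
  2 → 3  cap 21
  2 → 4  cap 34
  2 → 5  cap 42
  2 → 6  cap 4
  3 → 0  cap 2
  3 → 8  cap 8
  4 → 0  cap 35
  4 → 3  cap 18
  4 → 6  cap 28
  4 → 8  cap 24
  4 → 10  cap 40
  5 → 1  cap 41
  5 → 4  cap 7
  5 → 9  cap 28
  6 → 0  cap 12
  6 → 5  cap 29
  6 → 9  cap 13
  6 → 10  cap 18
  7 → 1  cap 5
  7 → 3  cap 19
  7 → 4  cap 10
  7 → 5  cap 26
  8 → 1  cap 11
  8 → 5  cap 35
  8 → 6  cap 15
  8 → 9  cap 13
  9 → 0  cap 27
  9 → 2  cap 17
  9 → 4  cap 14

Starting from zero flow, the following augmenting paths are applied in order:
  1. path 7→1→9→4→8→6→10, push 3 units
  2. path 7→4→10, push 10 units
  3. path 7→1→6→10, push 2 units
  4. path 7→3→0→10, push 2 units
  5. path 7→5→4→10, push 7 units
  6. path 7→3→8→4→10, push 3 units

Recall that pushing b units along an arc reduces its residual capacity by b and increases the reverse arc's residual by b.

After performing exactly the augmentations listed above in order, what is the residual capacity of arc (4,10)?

Residual capacity of (4,10): 20

after path 1 (7→1→9→4→8→6→10, push 3): res(4,10)=40
after path 2 (7→4→10, push 10): res(4,10)=30
after path 3 (7→1→6→10, push 2): res(4,10)=30
after path 4 (7→3→0→10, push 2): res(4,10)=30
after path 5 (7→5→4→10, push 7): res(4,10)=23
after path 6 (7→3→8→4→10, push 3): res(4,10)=20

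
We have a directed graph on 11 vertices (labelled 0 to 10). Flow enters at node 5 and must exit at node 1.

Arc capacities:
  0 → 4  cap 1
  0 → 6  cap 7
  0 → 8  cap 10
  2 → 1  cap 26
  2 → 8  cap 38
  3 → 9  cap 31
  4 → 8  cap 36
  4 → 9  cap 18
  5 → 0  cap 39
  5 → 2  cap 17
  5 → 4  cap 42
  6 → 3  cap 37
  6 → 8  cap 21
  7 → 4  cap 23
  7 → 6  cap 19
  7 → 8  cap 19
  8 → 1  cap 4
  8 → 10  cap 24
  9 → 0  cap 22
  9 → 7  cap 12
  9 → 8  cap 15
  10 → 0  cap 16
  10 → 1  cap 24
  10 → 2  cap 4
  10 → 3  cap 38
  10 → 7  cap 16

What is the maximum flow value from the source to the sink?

Maximum flow value: 45

augment #1: 5→2→1 bottleneck 17, total now 17
augment #2: 5→0→8→1 bottleneck 4, total now 21
augment #3: 5→0→8→10→1 bottleneck 6, total now 27
augment #4: 5→4→8→10→1 bottleneck 18, total now 45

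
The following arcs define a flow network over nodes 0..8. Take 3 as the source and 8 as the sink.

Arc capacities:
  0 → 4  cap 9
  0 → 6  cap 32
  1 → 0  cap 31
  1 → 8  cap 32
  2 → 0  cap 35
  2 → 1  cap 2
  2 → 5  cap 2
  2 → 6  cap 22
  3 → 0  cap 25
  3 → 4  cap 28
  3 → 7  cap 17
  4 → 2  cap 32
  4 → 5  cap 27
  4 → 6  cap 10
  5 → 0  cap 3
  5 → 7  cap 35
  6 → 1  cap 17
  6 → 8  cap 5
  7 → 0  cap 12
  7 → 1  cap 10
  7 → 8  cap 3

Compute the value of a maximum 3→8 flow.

augment #1: 3→7→8 bottleneck 3, total now 3
augment #2: 3→0→6→8 bottleneck 5, total now 8
augment #3: 3→7→1→8 bottleneck 10, total now 18
augment #4: 3→0→6→1→8 bottleneck 17, total now 35
augment #5: 3→4→2→1→8 bottleneck 2, total now 37

Maximum flow value: 37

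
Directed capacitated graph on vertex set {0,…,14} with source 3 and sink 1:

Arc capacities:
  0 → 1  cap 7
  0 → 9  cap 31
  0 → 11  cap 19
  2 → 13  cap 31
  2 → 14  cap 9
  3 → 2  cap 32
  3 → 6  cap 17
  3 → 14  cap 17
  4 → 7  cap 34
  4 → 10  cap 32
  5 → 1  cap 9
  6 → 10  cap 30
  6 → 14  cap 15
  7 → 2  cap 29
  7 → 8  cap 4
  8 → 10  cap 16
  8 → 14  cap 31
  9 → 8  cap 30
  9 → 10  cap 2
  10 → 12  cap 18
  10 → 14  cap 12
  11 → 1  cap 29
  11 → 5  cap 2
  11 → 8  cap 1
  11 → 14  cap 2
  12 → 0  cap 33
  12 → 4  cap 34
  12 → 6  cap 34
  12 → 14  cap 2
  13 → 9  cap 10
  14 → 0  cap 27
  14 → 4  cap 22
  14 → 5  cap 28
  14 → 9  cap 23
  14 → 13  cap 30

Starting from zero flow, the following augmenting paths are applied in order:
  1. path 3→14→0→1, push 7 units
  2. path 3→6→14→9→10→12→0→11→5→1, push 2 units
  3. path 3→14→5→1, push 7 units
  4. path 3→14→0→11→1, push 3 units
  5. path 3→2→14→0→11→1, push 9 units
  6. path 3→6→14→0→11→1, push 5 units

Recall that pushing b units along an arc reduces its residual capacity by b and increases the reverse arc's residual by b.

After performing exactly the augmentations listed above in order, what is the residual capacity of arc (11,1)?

Residual capacity of (11,1): 12

after path 1 (3→14→0→1, push 7): res(11,1)=29
after path 2 (3→6→14→9→10→12→0→11→5→1, push 2): res(11,1)=29
after path 3 (3→14→5→1, push 7): res(11,1)=29
after path 4 (3→14→0→11→1, push 3): res(11,1)=26
after path 5 (3→2→14→0→11→1, push 9): res(11,1)=17
after path 6 (3→6→14→0→11→1, push 5): res(11,1)=12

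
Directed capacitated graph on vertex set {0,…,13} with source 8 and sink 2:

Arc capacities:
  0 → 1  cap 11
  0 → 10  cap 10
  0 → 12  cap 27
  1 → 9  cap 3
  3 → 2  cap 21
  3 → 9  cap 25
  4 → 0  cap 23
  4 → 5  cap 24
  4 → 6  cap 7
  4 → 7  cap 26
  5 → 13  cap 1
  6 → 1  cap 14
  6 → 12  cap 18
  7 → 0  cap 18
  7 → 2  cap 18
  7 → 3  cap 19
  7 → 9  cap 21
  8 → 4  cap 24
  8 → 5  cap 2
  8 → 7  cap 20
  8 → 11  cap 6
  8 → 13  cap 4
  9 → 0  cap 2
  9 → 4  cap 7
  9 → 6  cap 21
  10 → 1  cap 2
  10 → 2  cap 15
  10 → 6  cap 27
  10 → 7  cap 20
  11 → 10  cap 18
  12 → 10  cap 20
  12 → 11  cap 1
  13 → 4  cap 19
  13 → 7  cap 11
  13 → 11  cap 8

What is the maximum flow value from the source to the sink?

Maximum flow value: 52

augment #1: 8→7→2 bottleneck 18, total now 18
augment #2: 8→7→3→2 bottleneck 2, total now 20
augment #3: 8→11→10→2 bottleneck 6, total now 26
augment #4: 8→4→0→10→2 bottleneck 9, total now 35
augment #5: 8→4→7→3→2 bottleneck 15, total now 50
augment #6: 8→13→7→3→2 bottleneck 2, total now 52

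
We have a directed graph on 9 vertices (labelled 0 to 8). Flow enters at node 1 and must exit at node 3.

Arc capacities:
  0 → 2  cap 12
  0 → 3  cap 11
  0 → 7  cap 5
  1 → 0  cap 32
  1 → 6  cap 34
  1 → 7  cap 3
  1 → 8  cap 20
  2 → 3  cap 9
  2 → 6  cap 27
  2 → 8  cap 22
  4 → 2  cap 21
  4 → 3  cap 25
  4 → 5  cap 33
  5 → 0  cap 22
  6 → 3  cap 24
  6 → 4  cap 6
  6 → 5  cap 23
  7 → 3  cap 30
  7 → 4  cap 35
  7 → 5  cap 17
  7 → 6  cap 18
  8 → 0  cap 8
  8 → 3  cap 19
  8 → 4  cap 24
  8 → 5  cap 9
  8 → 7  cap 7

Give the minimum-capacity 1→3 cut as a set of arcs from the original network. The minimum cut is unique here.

Min-cut arcs: {(0,2), (0,3), (0,7), (1,7), (1,8), (6,3), (6,4)} (total capacity 81)

augment #1: 1→0→3 push 11
augment #2: 1→6→3 push 24
augment #3: 1→7→3 push 3
augment #4: 1→8→3 push 19
augment #5: 1→0→2→3 push 9
augment #6: 1→0→7→3 push 5
augment #7: 1→6→4→3 push 6
augment #8: 1→8→4→3 push 1
augment #9: 1→0→2→8→4→3 push 3
max flow = 81; residual-reachable set from 1 gives S-side
cut edges (S→T): {(0,2), (0,3), (0,7), (1,7), (1,8), (6,3), (6,4)} total cap 81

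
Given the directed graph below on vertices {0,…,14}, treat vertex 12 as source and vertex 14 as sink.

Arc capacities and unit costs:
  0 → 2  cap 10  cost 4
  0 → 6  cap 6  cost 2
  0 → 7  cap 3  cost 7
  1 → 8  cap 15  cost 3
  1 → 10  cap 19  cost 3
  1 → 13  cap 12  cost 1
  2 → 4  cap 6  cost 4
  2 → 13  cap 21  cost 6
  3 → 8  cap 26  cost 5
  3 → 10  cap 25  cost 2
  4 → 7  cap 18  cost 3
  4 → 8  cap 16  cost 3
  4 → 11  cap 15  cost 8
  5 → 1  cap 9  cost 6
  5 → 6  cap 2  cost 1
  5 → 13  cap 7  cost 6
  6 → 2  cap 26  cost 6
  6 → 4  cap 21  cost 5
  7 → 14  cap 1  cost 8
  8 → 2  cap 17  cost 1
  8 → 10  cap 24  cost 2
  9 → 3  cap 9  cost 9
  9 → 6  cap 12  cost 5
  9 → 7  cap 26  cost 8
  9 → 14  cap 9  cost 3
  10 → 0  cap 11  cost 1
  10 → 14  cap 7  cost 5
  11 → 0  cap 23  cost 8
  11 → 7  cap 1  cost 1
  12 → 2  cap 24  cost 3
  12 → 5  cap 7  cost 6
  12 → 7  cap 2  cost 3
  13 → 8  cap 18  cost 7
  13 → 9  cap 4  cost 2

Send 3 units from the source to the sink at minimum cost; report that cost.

shortest-cost path #1: 12→7→14 push 1 @ unit cost 11 (adds 11)
shortest-cost path #2: 12→2→13→9→14 push 2 @ unit cost 14 (adds 28)
total cost = 39

Minimum cost for 3 units: 39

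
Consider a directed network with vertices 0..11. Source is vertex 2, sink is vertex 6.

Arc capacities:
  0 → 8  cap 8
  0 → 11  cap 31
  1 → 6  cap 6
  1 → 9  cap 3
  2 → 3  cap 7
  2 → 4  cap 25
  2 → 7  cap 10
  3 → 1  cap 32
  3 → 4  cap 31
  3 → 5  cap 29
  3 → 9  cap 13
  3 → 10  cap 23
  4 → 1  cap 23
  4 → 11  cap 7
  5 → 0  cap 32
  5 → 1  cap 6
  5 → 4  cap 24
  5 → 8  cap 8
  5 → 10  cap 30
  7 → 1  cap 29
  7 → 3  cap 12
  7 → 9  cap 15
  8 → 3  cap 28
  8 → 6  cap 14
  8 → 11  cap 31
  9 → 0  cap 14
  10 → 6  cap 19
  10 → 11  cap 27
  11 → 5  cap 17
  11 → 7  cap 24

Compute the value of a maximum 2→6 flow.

Maximum flow value: 33

augment #1: 2→3→1→6 bottleneck 6, total now 6
augment #2: 2→3→10→6 bottleneck 1, total now 7
augment #3: 2→7→3→10→6 bottleneck 10, total now 17
augment #4: 2→4→1→3→10→6 bottleneck 6, total now 23
augment #5: 2→4→11→5→8→6 bottleneck 7, total now 30
augment #6: 2→4→1→9→0→8→6 bottleneck 3, total now 33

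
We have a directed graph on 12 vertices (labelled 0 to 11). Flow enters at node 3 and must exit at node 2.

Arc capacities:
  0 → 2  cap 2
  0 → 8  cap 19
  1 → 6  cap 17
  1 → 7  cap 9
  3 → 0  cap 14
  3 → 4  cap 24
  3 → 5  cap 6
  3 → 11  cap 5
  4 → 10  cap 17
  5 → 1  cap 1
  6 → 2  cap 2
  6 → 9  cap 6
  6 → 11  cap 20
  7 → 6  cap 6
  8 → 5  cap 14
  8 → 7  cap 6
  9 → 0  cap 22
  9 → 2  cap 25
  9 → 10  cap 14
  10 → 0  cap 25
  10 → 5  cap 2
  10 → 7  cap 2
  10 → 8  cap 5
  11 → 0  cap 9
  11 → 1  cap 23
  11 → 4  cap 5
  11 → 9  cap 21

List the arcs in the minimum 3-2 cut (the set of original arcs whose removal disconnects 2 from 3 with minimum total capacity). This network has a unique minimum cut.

augment #1: 3→0→2 push 2
augment #2: 3→11→9→2 push 5
augment #3: 3→5→1→6→2 push 1
augment #4: 3→0→8→7→6→2 push 1
augment #5: 3→0→8→7→6→9→2 push 5
max flow = 14; residual-reachable set from 3 gives S-side
cut edges (S→T): {(0,2), (3,11), (5,1), (7,6)} total cap 14

Min-cut arcs: {(0,2), (3,11), (5,1), (7,6)} (total capacity 14)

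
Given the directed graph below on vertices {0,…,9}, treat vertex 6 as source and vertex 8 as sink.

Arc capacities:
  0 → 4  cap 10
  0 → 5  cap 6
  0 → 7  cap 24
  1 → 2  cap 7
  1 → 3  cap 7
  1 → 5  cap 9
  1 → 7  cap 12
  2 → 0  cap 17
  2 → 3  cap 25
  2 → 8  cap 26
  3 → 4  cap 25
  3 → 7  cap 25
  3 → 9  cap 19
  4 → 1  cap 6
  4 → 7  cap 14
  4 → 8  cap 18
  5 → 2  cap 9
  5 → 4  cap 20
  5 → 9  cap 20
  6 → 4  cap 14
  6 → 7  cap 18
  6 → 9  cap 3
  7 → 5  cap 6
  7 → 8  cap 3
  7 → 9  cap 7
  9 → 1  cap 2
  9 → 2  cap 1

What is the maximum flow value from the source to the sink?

augment #1: 6→4→8 bottleneck 14, total now 14
augment #2: 6→7→8 bottleneck 3, total now 17
augment #3: 6→9→2→8 bottleneck 1, total now 18
augment #4: 6→7→5→2→8 bottleneck 6, total now 24
augment #5: 6→9→1→2→8 bottleneck 2, total now 26

Maximum flow value: 26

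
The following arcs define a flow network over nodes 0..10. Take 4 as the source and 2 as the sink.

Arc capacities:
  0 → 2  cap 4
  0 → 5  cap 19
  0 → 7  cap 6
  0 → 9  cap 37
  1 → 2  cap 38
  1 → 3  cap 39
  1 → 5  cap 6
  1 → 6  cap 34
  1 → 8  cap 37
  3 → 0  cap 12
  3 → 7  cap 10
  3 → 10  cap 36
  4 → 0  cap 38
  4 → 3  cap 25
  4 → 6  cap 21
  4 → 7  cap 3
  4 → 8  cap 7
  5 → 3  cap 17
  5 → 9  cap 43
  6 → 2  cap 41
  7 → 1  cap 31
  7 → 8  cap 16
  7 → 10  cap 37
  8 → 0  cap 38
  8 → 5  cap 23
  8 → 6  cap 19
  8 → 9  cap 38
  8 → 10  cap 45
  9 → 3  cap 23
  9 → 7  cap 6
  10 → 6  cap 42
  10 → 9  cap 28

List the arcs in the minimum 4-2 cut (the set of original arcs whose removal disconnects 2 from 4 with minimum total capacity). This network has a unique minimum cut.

augment #1: 4→0→2 push 4
augment #2: 4→6→2 push 21
augment #3: 4→7→1→2 push 3
augment #4: 4→8→6→2 push 7
augment #5: 4→0→7→1→2 push 6
augment #6: 4→3→7→1→2 push 10
augment #7: 4→3→10→6→2 push 13
augment #8: 4→0→9→7→1→2 push 6
max flow = 70; residual-reachable set from 4 gives S-side
cut edges (S→T): {(0,2), (0,7), (3,7), (4,7), (6,2), (9,7)} total cap 70

Min-cut arcs: {(0,2), (0,7), (3,7), (4,7), (6,2), (9,7)} (total capacity 70)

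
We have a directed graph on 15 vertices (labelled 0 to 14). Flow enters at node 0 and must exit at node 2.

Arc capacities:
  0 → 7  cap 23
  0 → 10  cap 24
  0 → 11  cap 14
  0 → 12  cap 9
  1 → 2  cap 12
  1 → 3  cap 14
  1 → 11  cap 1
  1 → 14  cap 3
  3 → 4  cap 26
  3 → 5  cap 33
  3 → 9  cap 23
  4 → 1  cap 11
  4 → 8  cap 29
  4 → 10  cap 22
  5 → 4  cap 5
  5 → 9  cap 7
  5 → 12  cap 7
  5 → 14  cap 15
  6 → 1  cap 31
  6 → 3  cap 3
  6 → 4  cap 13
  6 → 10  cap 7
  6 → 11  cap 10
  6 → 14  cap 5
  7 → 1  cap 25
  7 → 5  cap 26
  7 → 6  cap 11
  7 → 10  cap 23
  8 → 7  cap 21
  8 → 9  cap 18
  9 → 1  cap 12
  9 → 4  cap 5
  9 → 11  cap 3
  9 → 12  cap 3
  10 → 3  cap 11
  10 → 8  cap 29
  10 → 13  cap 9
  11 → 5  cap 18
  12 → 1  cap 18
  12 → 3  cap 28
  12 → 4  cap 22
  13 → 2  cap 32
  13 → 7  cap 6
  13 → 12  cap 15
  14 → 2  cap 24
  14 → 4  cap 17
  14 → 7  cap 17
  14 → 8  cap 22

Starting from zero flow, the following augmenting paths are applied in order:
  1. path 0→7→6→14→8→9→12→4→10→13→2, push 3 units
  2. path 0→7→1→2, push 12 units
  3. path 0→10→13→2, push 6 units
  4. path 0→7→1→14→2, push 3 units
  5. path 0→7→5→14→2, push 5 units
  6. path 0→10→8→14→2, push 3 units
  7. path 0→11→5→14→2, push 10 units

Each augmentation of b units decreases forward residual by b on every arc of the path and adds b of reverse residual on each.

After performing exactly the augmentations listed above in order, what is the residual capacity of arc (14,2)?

Residual capacity of (14,2): 3

after path 1 (0→7→6→14→8→9→12→4→10→13→2, push 3): res(14,2)=24
after path 2 (0→7→1→2, push 12): res(14,2)=24
after path 3 (0→10→13→2, push 6): res(14,2)=24
after path 4 (0→7→1→14→2, push 3): res(14,2)=21
after path 5 (0→7→5→14→2, push 5): res(14,2)=16
after path 6 (0→10→8→14→2, push 3): res(14,2)=13
after path 7 (0→11→5→14→2, push 10): res(14,2)=3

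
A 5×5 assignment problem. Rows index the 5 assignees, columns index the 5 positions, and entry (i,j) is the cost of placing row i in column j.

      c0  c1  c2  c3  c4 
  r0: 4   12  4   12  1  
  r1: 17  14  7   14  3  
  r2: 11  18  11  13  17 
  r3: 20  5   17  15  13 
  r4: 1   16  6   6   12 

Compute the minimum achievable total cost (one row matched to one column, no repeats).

optimal assignment: row0→col2 (cost 4), row1→col4 (cost 3), row2→col3 (cost 13), row3→col1 (cost 5), row4→col0 (cost 1)
total = 4 + 3 + 13 + 5 + 1 = 26

Minimum assignment cost: 26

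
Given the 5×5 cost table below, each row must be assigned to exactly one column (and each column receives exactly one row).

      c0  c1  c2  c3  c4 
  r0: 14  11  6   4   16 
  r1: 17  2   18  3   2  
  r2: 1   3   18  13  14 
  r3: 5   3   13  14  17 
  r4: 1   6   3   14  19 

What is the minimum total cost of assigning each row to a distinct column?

Minimum assignment cost: 13

optimal assignment: row0→col3 (cost 4), row1→col4 (cost 2), row2→col0 (cost 1), row3→col1 (cost 3), row4→col2 (cost 3)
total = 4 + 2 + 1 + 3 + 3 = 13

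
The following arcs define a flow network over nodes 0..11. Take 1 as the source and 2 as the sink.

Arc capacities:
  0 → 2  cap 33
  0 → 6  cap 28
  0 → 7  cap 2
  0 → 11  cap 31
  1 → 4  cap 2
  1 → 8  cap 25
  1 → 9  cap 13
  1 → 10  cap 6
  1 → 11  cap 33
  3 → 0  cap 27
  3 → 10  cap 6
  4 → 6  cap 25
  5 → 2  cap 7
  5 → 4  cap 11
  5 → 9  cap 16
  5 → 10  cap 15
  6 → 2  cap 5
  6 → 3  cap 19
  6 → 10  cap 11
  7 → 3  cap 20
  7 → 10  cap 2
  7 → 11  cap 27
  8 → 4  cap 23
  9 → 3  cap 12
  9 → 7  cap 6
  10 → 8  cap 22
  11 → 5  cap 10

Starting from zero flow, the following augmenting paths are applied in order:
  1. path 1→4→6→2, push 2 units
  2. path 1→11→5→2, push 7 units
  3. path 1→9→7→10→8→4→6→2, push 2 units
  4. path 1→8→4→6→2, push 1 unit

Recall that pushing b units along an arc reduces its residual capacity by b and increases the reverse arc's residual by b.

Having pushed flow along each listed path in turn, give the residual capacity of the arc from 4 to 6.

Residual capacity of (4,6): 20

after path 1 (1→4→6→2, push 2): res(4,6)=23
after path 2 (1→11→5→2, push 7): res(4,6)=23
after path 3 (1→9→7→10→8→4→6→2, push 2): res(4,6)=21
after path 4 (1→8→4→6→2, push 1): res(4,6)=20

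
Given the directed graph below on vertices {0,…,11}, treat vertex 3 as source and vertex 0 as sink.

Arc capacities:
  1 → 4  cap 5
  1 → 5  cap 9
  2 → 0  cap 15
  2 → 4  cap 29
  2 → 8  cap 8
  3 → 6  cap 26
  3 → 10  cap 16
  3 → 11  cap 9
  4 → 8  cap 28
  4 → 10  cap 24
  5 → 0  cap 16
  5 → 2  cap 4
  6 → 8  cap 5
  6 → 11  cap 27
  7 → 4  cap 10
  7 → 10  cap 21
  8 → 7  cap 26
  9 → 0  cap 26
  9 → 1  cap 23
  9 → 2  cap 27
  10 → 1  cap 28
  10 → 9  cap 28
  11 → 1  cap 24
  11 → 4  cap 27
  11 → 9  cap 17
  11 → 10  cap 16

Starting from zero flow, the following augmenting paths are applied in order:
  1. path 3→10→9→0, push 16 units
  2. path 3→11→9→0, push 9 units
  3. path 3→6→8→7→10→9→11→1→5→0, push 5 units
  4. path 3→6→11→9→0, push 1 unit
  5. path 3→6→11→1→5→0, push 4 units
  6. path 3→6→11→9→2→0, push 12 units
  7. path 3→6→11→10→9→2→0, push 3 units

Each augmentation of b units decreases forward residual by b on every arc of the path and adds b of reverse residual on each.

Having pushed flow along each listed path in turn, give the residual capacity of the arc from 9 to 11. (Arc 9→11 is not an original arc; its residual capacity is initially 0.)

after path 1 (3→10→9→0, push 16): res(9,11)=0
after path 2 (3→11→9→0, push 9): res(9,11)=9
after path 3 (3→6→8→7→10→9→11→1→5→0, push 5): res(9,11)=4
after path 4 (3→6→11→9→0, push 1): res(9,11)=5
after path 5 (3→6→11→1→5→0, push 4): res(9,11)=5
after path 6 (3→6→11→9→2→0, push 12): res(9,11)=17
after path 7 (3→6→11→10→9→2→0, push 3): res(9,11)=17

Residual capacity of (9,11): 17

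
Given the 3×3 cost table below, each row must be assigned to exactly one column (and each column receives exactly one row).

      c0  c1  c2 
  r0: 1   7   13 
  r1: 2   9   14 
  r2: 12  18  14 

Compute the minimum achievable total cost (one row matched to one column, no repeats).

Minimum assignment cost: 23

optimal assignment: row0→col1 (cost 7), row1→col0 (cost 2), row2→col2 (cost 14)
total = 7 + 2 + 14 = 23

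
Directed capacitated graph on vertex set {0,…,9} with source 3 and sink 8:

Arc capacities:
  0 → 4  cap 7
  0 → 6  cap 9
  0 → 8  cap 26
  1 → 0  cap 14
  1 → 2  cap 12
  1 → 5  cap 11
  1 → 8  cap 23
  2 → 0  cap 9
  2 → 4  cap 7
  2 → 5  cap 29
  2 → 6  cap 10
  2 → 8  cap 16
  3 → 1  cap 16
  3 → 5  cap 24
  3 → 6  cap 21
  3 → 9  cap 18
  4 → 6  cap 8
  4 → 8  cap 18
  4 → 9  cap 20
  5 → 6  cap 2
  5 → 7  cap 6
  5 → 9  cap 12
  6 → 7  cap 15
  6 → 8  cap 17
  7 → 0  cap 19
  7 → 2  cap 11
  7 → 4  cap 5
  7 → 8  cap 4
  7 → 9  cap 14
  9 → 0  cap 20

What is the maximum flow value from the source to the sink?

augment #1: 3→1→8 bottleneck 16, total now 16
augment #2: 3→6→8 bottleneck 17, total now 33
augment #3: 3→5→7→8 bottleneck 4, total now 37
augment #4: 3→9→0→8 bottleneck 18, total now 55
augment #5: 3→5→7→0→8 bottleneck 2, total now 57
augment #6: 3→5→9→0→8 bottleneck 2, total now 59
augment #7: 3→6→7→0→8 bottleneck 4, total now 63
augment #8: 3→5→6→7→2→8 bottleneck 2, total now 65

Maximum flow value: 65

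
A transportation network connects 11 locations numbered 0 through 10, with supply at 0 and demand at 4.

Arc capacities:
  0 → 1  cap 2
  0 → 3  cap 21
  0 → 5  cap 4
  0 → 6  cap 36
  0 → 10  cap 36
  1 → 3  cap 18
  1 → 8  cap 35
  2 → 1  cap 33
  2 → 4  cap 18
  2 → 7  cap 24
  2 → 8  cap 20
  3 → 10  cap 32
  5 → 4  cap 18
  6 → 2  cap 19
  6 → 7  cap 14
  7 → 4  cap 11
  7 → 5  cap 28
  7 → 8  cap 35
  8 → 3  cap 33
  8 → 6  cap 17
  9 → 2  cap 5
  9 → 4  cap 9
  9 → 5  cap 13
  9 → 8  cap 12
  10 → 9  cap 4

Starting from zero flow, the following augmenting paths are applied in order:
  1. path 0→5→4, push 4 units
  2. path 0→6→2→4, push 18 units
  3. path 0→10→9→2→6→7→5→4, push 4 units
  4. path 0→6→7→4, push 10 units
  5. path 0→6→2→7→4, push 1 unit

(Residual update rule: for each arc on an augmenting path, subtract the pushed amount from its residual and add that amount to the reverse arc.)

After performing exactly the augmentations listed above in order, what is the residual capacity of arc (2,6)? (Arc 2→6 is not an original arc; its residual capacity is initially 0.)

Residual capacity of (2,6): 15

after path 1 (0→5→4, push 4): res(2,6)=0
after path 2 (0→6→2→4, push 18): res(2,6)=18
after path 3 (0→10→9→2→6→7→5→4, push 4): res(2,6)=14
after path 4 (0→6→7→4, push 10): res(2,6)=14
after path 5 (0→6→2→7→4, push 1): res(2,6)=15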